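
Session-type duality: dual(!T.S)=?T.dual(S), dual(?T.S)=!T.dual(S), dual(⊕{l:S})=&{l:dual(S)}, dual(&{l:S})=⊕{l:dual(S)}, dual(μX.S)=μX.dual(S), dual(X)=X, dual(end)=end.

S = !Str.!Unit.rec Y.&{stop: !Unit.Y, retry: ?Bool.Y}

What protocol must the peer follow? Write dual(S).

?Str.?Unit.rec Y.+{stop: ?Unit.Y, retry: !Bool.Y}

!Str ↦ ?Str
  !Unit ↦ ?Unit
    rec Y ↦ rec Y  (μ self-dual)
      &{stop,retry} ↦ +{stop,retry}  (offer→select)
        • stop:
          !Unit ↦ ?Unit
            dual(Y) = Y
        • retry:
          ?Bool ↦ !Bool
            dual(Y) = Y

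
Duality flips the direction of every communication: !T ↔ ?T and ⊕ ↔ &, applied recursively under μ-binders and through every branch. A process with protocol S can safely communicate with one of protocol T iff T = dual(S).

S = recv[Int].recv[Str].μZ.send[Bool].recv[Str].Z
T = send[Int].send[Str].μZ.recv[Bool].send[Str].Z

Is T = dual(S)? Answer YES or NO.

YES

recv[Int] ‖ send[Int]  match
  recv[Str] ‖ send[Str]  match
    μZ ‖ μZ  match (rec unchanged)
      send[Bool] ‖ recv[Bool]  match
        recv[Str] ‖ send[Str]  match
          Z ‖ Z  match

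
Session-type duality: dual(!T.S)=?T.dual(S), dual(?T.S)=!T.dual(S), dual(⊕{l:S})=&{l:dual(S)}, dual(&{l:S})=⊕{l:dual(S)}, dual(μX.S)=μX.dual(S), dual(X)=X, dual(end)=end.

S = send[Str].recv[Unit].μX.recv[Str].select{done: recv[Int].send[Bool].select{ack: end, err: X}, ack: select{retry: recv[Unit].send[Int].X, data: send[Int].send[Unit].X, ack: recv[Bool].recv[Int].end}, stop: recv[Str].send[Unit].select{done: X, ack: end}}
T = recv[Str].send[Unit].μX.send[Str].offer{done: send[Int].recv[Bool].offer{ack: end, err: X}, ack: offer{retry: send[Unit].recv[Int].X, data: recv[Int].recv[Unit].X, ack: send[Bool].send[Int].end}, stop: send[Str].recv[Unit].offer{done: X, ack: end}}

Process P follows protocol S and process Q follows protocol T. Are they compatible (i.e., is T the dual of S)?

YES

send[Str] ‖ recv[Str]  ok
  recv[Unit] ‖ send[Unit]  ok
    μX ‖ μX  ok (binder kept)
      recv[Str] ‖ send[Str]  ok
        select{done,ack,stop} ‖ offer{done,ack,stop}  ok same labels
          • done:
            recv[Int] ‖ send[Int]  ok
              send[Bool] ‖ recv[Bool]  ok
                select{ack,err} ‖ offer{ack,err}  ok same labels
                  • ack:
                    end ‖ end  ok
                  • err:
                    X ‖ X  ok
          • ack:
            select{retry,data,ack} ‖ offer{retry,data,ack}  ok same labels
              • retry:
                recv[Unit] ‖ send[Unit]  ok
                  send[Int] ‖ recv[Int]  ok
                    X ‖ X  ok
              • data:
                send[Int] ‖ recv[Int]  ok
                  send[Unit] ‖ recv[Unit]  ok
                    X ‖ X  ok
              • ack:
                recv[Bool] ‖ send[Bool]  ok
                  recv[Int] ‖ send[Int]  ok
                    end ‖ end  ok
          • stop:
            recv[Str] ‖ send[Str]  ok
              send[Unit] ‖ recv[Unit]  ok
                select{done,ack} ‖ offer{done,ack}  ok same labels
                  • done:
                    X ‖ X  ok
                  • ack:
                    end ‖ end  ok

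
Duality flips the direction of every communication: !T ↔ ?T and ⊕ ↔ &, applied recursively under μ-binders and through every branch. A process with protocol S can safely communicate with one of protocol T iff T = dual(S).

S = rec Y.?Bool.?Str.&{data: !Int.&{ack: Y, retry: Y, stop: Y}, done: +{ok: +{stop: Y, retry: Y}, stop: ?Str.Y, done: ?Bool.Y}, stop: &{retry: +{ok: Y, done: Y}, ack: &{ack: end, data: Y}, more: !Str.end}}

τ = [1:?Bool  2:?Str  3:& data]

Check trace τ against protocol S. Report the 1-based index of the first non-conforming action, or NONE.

NONE

[1] ?Bool  ✓  residual = ?Str.&{data: !Int.&{ack: rec Y.…, retry: rec Y.…, stop: rec Y.…}, done: +{ok: +{stop: rec Y.…, retry: rec Y.…}, stop: ?Str.rec Y.…, done: ?Bool.rec Y.…}, stop: &{retry: +{ok: rec Y.…, done: rec Y.…}, ack: &{ack: end, data: rec Y.…}, more: !Str.end}}
[2] ?Str  ✓  residual = &{data: !Int.&{ack: rec Y.…, retry: rec Y.…, stop: rec Y.…}, done: +{ok: +{stop: rec Y.…, retry: rec Y.…}, stop: ?Str.rec Y.…, done: ?Bool.rec Y.…}, stop: &{retry: +{ok: rec Y.…, done: rec Y.…}, ack: &{ack: end, data: rec Y.…}, more: !Str.end}}
[3] & data  ✓  residual = !Int.&{ack: rec Y.…, retry: rec Y.…, stop: rec Y.…}
τ conforms to S (length 3)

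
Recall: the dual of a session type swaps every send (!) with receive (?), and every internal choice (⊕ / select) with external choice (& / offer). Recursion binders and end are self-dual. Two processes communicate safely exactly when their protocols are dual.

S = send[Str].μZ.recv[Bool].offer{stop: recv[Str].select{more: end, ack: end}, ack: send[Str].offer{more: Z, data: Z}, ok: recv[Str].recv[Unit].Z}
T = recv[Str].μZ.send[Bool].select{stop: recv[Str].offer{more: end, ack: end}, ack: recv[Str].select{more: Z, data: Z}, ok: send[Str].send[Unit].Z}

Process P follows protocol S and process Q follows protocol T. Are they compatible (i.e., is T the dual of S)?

send[Str] ‖ recv[Str]  match
  μZ ‖ μZ  match (μ self-dual)
    recv[Bool] ‖ send[Bool]  match
      offer{stop,ack,ok} ‖ select{stop,ack,ok}  match label sets agree
        case stop:
          recv[Str] ‖ recv[Str]  ✗ same direction on both sides — not dual

NO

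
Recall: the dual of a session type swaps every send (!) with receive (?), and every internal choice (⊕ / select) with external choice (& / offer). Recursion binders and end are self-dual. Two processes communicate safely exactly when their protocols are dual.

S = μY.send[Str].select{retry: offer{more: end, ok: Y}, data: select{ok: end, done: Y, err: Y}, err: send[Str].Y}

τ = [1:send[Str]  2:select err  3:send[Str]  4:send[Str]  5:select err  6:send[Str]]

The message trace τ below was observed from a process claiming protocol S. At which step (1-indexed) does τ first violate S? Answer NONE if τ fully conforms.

[1] send[Str]  match  cont: select{retry: offer{more: end, ok: μY.…}, data: select{ok: end, done: μY.…, err: μY.…}, err: send[Str].μY.…}
[2] select err  match  cont: send[Str].μY.…
[3] send[Str]  match  cont: μY.…
[4] send[Str]  match  cont: select{retry: offer{more: end, ok: μY.…}, data: select{ok: end, done: μY.…, err: μY.…}, err: send[Str].μY.…}
[5] select err  match  cont: send[Str].μY.…
[6] send[Str]  match  cont: μY.…
trace exhausted — no violation

NONE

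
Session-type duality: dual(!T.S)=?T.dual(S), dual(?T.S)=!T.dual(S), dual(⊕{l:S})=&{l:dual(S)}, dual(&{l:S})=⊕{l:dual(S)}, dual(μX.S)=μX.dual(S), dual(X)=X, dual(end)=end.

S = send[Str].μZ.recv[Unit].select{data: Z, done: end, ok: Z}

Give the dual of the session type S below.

recv[Str].μZ.send[Unit].offer{data: Z, done: end, ok: Z}

send[Str] = recv[Str]
  μZ = μZ  (binder kept)
    recv[Unit] = send[Unit]
      select{data,done,ok} = offer{data,done,ok}  (⊕→&)
        • data:
          Z self-dual
        • done:
          end self-dual
        • ok:
          Z self-dual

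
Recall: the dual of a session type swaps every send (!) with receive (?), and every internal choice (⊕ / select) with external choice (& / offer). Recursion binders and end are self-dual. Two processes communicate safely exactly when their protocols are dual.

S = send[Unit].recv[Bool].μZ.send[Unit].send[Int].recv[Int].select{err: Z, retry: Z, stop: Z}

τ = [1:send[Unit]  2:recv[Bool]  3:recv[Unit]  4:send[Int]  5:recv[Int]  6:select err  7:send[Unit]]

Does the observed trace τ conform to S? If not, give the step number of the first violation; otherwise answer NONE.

@1 send[Unit]  match  now at recv[Bool].μZ.…
@2 recv[Bool]  match  now at μZ.…
@3 got recv[Unit], protocol expects send[Unit]  ✗

3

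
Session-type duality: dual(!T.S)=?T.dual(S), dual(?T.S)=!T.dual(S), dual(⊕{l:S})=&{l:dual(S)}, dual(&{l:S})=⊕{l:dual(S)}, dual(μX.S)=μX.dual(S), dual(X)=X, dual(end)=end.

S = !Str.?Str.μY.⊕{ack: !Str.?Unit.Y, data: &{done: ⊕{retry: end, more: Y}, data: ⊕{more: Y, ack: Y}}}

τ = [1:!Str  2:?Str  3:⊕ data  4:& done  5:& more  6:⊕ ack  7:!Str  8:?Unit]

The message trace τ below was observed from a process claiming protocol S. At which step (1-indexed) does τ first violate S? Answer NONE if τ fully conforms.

[1] !Str  match  now at ?Str.μY.…
[2] ?Str  match  now at μY.…
[3] ⊕ data  match  now at &{done: ⊕{retry: end, more: μY.…}, data: ⊕{more: μY.…, ack: μY.…}}
[4] & done  match  now at ⊕{retry: end, more: μY.…}
[5] got & more, protocol expects ⊕ retry or ⊕ more  ✗

5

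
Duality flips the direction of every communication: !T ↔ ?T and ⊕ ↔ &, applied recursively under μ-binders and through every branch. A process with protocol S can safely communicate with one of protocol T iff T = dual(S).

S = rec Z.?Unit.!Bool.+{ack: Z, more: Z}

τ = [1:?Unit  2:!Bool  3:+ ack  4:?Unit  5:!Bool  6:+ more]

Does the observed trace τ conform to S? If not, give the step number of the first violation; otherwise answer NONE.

@1 ?Unit  ok  now at !Bool.+{ack: rec Z.…, more: rec Z.…}
@2 !Bool  ok  now at +{ack: rec Z.…, more: rec Z.…}
@3 + ack  ok  now at rec Z.…
@4 ?Unit  ok  now at !Bool.+{ack: rec Z.…, more: rec Z.…}
@5 !Bool  ok  now at +{ack: rec Z.…, more: rec Z.…}
@6 + more  ok  now at rec Z.…
trace exhausted — no violation

NONE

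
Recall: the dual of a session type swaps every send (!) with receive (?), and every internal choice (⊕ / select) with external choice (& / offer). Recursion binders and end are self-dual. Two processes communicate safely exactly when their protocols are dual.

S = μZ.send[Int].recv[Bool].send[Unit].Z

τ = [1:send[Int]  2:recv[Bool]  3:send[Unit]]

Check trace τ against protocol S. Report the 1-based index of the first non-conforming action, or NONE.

step 1: send[Int]  ✓  cont: recv[Bool].send[Unit].μZ.…
step 2: recv[Bool]  ✓  cont: send[Unit].μZ.…
step 3: send[Unit]  ✓  cont: μZ.…
all 3 steps conform

NONE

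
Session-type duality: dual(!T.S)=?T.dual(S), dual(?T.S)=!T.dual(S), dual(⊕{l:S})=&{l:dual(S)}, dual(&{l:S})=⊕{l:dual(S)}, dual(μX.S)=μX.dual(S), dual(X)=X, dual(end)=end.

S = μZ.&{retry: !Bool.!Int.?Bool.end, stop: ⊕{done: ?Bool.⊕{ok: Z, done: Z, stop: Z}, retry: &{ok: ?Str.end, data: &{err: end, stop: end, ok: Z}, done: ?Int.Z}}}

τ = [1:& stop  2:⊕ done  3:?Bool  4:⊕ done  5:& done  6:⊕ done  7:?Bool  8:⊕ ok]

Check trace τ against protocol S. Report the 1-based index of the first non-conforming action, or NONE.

[1] & stop  match  state: ⊕{done: ?Bool.⊕{ok: μZ.…, done: μZ.…, stop: μZ.…}, retry: &{ok: ?Str.end, data: &{err: end, stop: end, ok: μZ.…}, done: ?Int.μZ.…}}
[2] ⊕ done  match  state: ?Bool.⊕{ok: μZ.…, done: μZ.…, stop: μZ.…}
[3] ?Bool  match  state: ⊕{ok: μZ.…, done: μZ.…, stop: μZ.…}
[4] ⊕ done  match  state: μZ.…
[5] got & done, protocol expects & retry or & stop  ✗

5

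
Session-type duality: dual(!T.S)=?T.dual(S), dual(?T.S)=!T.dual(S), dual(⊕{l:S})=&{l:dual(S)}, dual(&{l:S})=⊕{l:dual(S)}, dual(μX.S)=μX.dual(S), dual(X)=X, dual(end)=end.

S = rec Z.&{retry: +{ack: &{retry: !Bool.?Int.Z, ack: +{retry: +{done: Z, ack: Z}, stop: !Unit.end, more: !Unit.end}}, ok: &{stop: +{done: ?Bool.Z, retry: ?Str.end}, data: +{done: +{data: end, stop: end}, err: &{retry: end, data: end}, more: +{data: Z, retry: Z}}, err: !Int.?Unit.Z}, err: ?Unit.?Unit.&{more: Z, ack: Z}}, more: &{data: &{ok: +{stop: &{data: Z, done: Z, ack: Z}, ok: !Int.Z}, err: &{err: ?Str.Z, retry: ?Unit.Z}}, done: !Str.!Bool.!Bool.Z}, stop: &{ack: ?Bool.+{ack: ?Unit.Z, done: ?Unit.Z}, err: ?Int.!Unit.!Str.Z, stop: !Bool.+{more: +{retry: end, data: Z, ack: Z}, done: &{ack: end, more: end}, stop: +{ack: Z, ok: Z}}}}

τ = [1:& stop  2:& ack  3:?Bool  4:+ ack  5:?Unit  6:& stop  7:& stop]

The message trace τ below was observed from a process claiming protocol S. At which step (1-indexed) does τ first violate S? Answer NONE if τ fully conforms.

NONE

step 1: & stop  match  state: &{ack: ?Bool.+{ack: ?Unit.rec Z.…, done: ?Unit.rec Z.…}, err: ?Int.!Unit.!Str.rec Z.…, stop: !Bool.+{more: +{retry: end, data: rec Z.…, ack: rec Z.…}, done: &{ack: end, more: end}, stop: +{ack: rec Z.…, ok: rec Z.…}}}
step 2: & ack  match  state: ?Bool.+{ack: ?Unit.rec Z.…, done: ?Unit.rec Z.…}
step 3: ?Bool  match  state: +{ack: ?Unit.rec Z.…, done: ?Unit.rec Z.…}
step 4: + ack  match  state: ?Unit.rec Z.…
step 5: ?Unit  match  state: rec Z.…
step 6: & stop  match  state: &{ack: ?Bool.+{ack: ?Unit.rec Z.…, done: ?Unit.rec Z.…}, err: ?Int.!Unit.!Str.rec Z.…, stop: !Bool.+{more: +{retry: end, data: rec Z.…, ack: rec Z.…}, done: &{ack: end, more: end}, stop: +{ack: rec Z.…, ok: rec Z.…}}}
step 7: & stop  match  state: !Bool.+{more: +{retry: end, data: rec Z.…, ack: rec Z.…}, done: &{ack: end, more: end}, stop: +{ack: rec Z.…, ok: rec Z.…}}
trace exhausted — no violation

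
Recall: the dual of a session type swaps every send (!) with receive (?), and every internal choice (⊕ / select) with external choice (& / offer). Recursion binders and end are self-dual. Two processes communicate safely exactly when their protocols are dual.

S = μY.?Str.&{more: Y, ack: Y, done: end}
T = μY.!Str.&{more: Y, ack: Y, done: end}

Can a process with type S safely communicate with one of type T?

NO

μY vs μY  ok (rec unchanged)
  ?Str vs !Str  ok
    &{more,ack,done} vs &{more,ack,done}  ✗ choice polarity not flipped — not dual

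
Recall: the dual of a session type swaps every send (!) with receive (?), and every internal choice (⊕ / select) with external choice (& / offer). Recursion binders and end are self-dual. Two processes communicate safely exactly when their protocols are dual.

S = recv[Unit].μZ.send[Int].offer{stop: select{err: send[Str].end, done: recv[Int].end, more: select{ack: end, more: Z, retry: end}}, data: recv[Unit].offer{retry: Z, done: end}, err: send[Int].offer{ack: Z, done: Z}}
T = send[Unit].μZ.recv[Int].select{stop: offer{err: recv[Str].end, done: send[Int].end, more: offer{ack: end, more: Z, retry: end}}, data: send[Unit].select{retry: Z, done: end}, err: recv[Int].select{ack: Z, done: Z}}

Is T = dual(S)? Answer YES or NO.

recv[Unit] ‖ send[Unit]  ✓
  μZ ‖ μZ  ✓ (rec unchanged)
    send[Int] ‖ recv[Int]  ✓
      offer{stop,data,err} ‖ select{stop,data,err}  ✓ labels match
        [stop]
          select{err,done,more} ‖ offer{err,done,more}  ✓ labels match
            [err]
              send[Str] ‖ recv[Str]  ✓
                end ‖ end  ✓
            [done]
              recv[Int] ‖ send[Int]  ✓
                end ‖ end  ✓
            [more]
              select{ack,more,retry} ‖ offer{ack,more,retry}  ✓ labels match
                [ack]
                  end ‖ end  ✓
                [more]
                  Z ‖ Z  ✓
                [retry]
                  end ‖ end  ✓
        [data]
          recv[Unit] ‖ send[Unit]  ✓
            offer{retry,done} ‖ select{retry,done}  ✓ labels match
              [retry]
                Z ‖ Z  ✓
              [done]
                end ‖ end  ✓
        [err]
          send[Int] ‖ recv[Int]  ✓
            offer{ack,done} ‖ select{ack,done}  ✓ labels match
              [ack]
                Z ‖ Z  ✓
              [done]
                Z ‖ Z  ✓

YES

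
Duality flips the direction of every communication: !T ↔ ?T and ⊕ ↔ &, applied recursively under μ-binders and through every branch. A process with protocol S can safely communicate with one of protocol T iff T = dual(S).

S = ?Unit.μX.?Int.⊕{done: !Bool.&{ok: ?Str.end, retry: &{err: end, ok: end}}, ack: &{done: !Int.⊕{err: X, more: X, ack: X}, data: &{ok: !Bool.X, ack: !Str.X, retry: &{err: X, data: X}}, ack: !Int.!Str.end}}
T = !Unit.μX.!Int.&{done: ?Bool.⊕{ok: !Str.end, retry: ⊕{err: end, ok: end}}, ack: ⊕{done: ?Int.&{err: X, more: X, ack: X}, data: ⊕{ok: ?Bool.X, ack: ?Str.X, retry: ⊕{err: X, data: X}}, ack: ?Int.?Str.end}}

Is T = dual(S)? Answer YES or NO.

YES

?Unit vs !Unit  ok
  μX vs μX  ok (rec unchanged)
    ?Int vs !Int  ok
      ⊕{done,ack} vs &{done,ack}  ok same labels
        case done:
          !Bool vs ?Bool  ok
            &{ok,retry} vs ⊕{ok,retry}  ok same labels
              case ok:
                ?Str vs !Str  ok
                  end vs end  ok
              case retry:
                &{err,ok} vs ⊕{err,ok}  ok same labels
                  case err:
                    end vs end  ok
                  case ok:
                    end vs end  ok
        case ack:
          &{done,data,ack} vs ⊕{done,data,ack}  ok same labels
            case done:
              !Int vs ?Int  ok
                ⊕{err,more,ack} vs &{err,more,ack}  ok same labels
                  case err:
                    X vs X  ok
                  case more:
                    X vs X  ok
                  case ack:
                    X vs X  ok
            case data:
              &{ok,ack,retry} vs ⊕{ok,ack,retry}  ok same labels
                case ok:
                  !Bool vs ?Bool  ok
                    X vs X  ok
                case ack:
                  !Str vs ?Str  ok
                    X vs X  ok
                case retry:
                  &{err,data} vs ⊕{err,data}  ok same labels
                    case err:
                      X vs X  ok
                    case data:
                      X vs X  ok
            case ack:
              !Int vs ?Int  ok
                !Str vs ?Str  ok
                  end vs end  ok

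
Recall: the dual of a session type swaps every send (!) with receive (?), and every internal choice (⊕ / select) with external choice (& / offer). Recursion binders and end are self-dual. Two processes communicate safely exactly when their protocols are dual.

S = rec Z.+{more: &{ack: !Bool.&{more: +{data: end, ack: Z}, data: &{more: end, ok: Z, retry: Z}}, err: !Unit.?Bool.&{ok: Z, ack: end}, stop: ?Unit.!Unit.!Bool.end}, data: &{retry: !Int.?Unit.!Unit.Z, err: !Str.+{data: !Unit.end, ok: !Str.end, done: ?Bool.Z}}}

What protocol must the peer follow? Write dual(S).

rec Z.&{more: +{ack: ?Bool.+{more: &{data: end, ack: Z}, data: +{more: end, ok: Z, retry: Z}}, err: ?Unit.!Bool.+{ok: Z, ack: end}, stop: !Unit.?Unit.?Bool.end}, data: +{retry: ?Int.!Unit.?Unit.Z, err: ?Str.&{data: ?Unit.end, ok: ?Str.end, done: !Bool.Z}}}

rec Z ↦ rec Z  (rec unchanged)
  +{more,data} ↦ &{more,data}  (select→offer)
    case more:
      &{ack,err,stop} ↦ +{ack,err,stop}  (offer→select)
        case ack:
          !Bool ↦ ?Bool
            &{more,data} ↦ +{more,data}  (offer→select)
              case more:
                +{data,ack} ↦ &{data,ack}  (select→offer)
                  case data:
                    end self-dual
                  case ack:
                    Z self-dual
              case data:
                &{more,ok,retry} ↦ +{more,ok,retry}  (offer→select)
                  case more:
                    end self-dual
                  case ok:
                    Z self-dual
                  case retry:
                    Z self-dual
        case err:
          !Unit ↦ ?Unit
            ?Bool ↦ !Bool
              &{ok,ack} ↦ +{ok,ack}  (offer→select)
                case ok:
                  Z self-dual
                case ack:
                  end self-dual
        case stop:
          ?Unit ↦ !Unit
            !Unit ↦ ?Unit
              !Bool ↦ ?Bool
                end self-dual
    case data:
      &{retry,err} ↦ +{retry,err}  (offer→select)
        case retry:
          !Int ↦ ?Int
            ?Unit ↦ !Unit
              !Unit ↦ ?Unit
                Z self-dual
        case err:
          !Str ↦ ?Str
            +{data,ok,done} ↦ &{data,ok,done}  (select→offer)
              case data:
                !Unit ↦ ?Unit
                  end self-dual
              case ok:
                !Str ↦ ?Str
                  end self-dual
              case done:
                ?Bool ↦ !Bool
                  Z self-dual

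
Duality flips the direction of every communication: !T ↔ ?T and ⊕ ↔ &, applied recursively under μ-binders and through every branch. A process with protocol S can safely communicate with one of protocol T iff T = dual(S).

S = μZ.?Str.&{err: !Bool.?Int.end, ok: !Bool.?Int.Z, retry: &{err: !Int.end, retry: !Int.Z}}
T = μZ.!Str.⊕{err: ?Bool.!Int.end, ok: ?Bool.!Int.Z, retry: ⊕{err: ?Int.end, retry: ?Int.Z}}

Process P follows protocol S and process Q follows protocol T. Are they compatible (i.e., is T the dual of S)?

μZ ‖ μZ  match (μ self-dual)
  ?Str ‖ !Str  match
    &{err,ok,retry} ‖ ⊕{err,ok,retry}  match labels match
      [err]
        !Bool ‖ ?Bool  match
          ?Int ‖ !Int  match
            end ‖ end  match
      [ok]
        !Bool ‖ ?Bool  match
          ?Int ‖ !Int  match
            Z ‖ Z  match
      [retry]
        &{err,retry} ‖ ⊕{err,retry}  match labels match
          [err]
            !Int ‖ ?Int  match
              end ‖ end  match
          [retry]
            !Int ‖ ?Int  match
              Z ‖ Z  match

YES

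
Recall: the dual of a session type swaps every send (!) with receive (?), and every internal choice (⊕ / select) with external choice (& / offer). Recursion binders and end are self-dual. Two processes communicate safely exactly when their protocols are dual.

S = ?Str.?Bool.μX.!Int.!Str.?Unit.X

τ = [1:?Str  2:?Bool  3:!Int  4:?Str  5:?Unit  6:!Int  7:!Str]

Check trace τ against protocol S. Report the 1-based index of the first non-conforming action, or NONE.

step 1: ?Str  match  state: ?Bool.μX.…
step 2: ?Bool  match  state: μX.…
step 3: !Int  match  state: !Str.?Unit.μX.…
step 4: got ?Str, protocol expects !Str  ✗

4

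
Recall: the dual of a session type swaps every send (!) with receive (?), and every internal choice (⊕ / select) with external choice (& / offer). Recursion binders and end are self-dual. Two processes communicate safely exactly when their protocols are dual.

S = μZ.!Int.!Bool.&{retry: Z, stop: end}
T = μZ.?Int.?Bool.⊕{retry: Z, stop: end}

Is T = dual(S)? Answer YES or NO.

YES

μZ vs μZ  match (rec unchanged)
  !Int vs ?Int  match
    !Bool vs ?Bool  match
      &{retry,stop} vs ⊕{retry,stop}  match same labels
        case retry:
          Z vs Z  match
        case stop:
          end vs end  match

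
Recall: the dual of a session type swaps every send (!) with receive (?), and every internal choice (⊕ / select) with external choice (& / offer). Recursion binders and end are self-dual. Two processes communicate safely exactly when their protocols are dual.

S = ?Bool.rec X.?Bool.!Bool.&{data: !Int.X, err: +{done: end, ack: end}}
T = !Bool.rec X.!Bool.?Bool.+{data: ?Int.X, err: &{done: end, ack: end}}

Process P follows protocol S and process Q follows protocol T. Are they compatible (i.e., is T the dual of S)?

YES

?Bool ‖ !Bool  ok
  rec X ‖ rec X  ok (binder kept)
    ?Bool ‖ !Bool  ok
      !Bool ‖ ?Bool  ok
        &{data,err} ‖ +{data,err}  ok same labels
          • data:
            !Int ‖ ?Int  ok
              X ‖ X  ok
          • err:
            +{done,ack} ‖ &{done,ack}  ok same labels
              • done:
                end ‖ end  ok
              • ack:
                end ‖ end  ok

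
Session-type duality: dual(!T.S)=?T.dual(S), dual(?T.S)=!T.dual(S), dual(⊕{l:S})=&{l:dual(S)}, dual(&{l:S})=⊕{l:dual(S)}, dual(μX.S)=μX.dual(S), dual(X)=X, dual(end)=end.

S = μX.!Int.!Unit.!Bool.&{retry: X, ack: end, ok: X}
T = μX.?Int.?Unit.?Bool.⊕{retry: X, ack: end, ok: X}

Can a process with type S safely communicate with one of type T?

μX vs μX  ✓ (binder kept)
  !Int vs ?Int  ✓
    !Unit vs ?Unit  ✓
      !Bool vs ?Bool  ✓
        &{retry,ack,ok} vs ⊕{retry,ack,ok}  ✓ same labels
          case retry:
            X vs X  ✓
          case ack:
            end vs end  ✓
          case ok:
            X vs X  ✓

YES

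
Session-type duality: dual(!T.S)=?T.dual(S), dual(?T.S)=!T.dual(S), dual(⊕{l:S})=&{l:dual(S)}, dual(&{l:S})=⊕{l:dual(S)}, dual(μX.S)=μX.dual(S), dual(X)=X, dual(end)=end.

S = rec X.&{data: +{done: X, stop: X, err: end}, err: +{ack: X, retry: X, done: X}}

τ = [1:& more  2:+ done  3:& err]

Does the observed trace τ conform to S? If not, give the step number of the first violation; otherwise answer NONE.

step 1: got & more, protocol expects & data or & err  ✗

1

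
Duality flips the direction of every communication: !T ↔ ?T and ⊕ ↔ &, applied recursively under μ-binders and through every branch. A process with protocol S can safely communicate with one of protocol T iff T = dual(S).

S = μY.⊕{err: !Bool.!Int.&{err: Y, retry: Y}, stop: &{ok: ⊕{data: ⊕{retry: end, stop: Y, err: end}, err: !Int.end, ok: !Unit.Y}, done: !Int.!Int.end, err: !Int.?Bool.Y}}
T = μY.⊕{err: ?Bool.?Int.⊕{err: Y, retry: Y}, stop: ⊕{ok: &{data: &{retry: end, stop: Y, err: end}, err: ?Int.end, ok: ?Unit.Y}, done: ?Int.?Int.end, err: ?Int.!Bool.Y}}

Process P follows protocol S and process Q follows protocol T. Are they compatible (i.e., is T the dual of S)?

μY vs μY  ✓ (binder kept)
  ⊕{err,stop} vs ⊕{err,stop}  ✗ choice polarity not flipped — not dual

NO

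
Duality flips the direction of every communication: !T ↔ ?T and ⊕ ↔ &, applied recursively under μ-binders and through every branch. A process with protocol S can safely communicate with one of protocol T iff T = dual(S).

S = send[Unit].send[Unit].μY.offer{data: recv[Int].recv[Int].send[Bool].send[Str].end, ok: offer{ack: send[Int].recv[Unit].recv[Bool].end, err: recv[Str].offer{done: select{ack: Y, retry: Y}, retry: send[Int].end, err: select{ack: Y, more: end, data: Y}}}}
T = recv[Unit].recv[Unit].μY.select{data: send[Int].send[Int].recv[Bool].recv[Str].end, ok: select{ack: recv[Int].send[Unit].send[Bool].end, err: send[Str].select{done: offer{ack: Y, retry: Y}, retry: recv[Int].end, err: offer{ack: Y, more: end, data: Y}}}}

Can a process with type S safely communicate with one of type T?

YES

send[Unit] vs recv[Unit]  match
  send[Unit] vs recv[Unit]  match
    μY vs μY  match (μ self-dual)
      offer{data,ok} vs select{data,ok}  match label sets agree
        case data:
          recv[Int] vs send[Int]  match
            recv[Int] vs send[Int]  match
              send[Bool] vs recv[Bool]  match
                send[Str] vs recv[Str]  match
                  end vs end  match
        case ok:
          offer{ack,err} vs select{ack,err}  match label sets agree
            case ack:
              send[Int] vs recv[Int]  match
                recv[Unit] vs send[Unit]  match
                  recv[Bool] vs send[Bool]  match
                    end vs end  match
            case err:
              recv[Str] vs send[Str]  match
                offer{done,retry,err} vs select{done,retry,err}  match label sets agree
                  case done:
                    select{ack,retry} vs offer{ack,retry}  match label sets agree
                      case ack:
                        Y vs Y  match
                      case retry:
                        Y vs Y  match
                  case retry:
                    send[Int] vs recv[Int]  match
                      end vs end  match
                  case err:
                    select{ack,more,data} vs offer{ack,more,data}  match label sets agree
                      case ack:
                        Y vs Y  match
                      case more:
                        end vs end  match
                      case data:
                        Y vs Y  match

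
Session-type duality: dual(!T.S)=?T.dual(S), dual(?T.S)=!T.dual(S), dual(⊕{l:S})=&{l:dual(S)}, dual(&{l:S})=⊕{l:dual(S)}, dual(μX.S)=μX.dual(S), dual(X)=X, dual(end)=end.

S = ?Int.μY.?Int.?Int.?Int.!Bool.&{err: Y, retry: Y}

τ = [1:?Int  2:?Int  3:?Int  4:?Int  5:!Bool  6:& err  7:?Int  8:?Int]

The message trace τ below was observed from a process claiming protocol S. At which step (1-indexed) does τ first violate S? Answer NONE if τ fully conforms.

step 1: ?Int  match  cont: μY.…
step 2: ?Int  match  cont: ?Int.?Int.!Bool.&{err: μY.…, retry: μY.…}
step 3: ?Int  match  cont: ?Int.!Bool.&{err: μY.…, retry: μY.…}
step 4: ?Int  match  cont: !Bool.&{err: μY.…, retry: μY.…}
step 5: !Bool  match  cont: &{err: μY.…, retry: μY.…}
step 6: & err  match  cont: μY.…
step 7: ?Int  match  cont: ?Int.?Int.!Bool.&{err: μY.…, retry: μY.…}
step 8: ?Int  match  cont: ?Int.!Bool.&{err: μY.…, retry: μY.…}
all 8 steps conform

NONE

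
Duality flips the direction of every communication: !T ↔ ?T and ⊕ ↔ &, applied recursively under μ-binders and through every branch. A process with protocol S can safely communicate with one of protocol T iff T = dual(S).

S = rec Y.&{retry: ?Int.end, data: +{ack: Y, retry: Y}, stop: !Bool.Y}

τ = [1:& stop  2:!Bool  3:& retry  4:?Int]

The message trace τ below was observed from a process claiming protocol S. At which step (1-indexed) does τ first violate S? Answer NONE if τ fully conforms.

NONE

step 1: & stop  ✓  cont: !Bool.rec Y.…
step 2: !Bool  ✓  cont: rec Y.…
step 3: & retry  ✓  cont: ?Int.end
step 4: ?Int  ✓  cont: end
τ conforms to S (length 4)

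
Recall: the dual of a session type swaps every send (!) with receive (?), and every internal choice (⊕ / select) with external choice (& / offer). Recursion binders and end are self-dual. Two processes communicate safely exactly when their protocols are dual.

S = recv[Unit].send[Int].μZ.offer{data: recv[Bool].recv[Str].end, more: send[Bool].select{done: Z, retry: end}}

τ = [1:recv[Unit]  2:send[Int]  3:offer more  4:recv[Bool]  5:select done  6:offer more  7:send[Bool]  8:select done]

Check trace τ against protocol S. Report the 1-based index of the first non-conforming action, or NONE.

@1 recv[Unit]  match  state: send[Int].μZ.…
@2 send[Int]  match  state: μZ.…
@3 offer more  match  state: send[Bool].select{done: μZ.…, retry: end}
@4 got recv[Bool], protocol expects send[Bool]  ✗

4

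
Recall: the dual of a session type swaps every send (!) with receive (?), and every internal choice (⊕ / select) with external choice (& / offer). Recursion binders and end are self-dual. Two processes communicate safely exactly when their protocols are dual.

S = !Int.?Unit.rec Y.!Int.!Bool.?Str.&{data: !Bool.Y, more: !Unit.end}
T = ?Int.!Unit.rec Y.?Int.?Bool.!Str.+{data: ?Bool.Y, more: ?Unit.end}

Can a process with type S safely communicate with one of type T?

YES

!Int | ?Int  ok
  ?Unit | !Unit  ok
    rec Y | rec Y  ok (rec unchanged)
      !Int | ?Int  ok
        !Bool | ?Bool  ok
          ?Str | !Str  ok
            &{data,more} | +{data,more}  ok label sets agree
              [data]
                !Bool | ?Bool  ok
                  Y | Y  ok
              [more]
                !Unit | ?Unit  ok
                  end | end  ok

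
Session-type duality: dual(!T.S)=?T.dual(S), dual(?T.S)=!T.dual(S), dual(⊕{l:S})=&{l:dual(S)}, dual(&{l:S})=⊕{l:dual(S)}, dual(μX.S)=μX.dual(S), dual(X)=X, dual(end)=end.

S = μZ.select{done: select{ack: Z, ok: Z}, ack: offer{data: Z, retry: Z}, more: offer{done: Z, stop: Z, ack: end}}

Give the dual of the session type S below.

μZ ↦ μZ  (rec unchanged)
  select{done,ack,more} ↦ offer{done,ack,more}  (select→offer)
    [done]
      select{ack,ok} ↦ offer{ack,ok}  (select→offer)
        [ack]
          dual(Z) = Z
        [ok]
          dual(Z) = Z
    [ack]
      offer{data,retry} ↦ select{data,retry}  (external→internal)
        [data]
          dual(Z) = Z
        [retry]
          dual(Z) = Z
    [more]
      offer{done,stop,ack} ↦ select{done,stop,ack}  (external→internal)
        [done]
          dual(Z) = Z
        [stop]
          dual(Z) = Z
        [ack]
          dual(end) = end

μZ.offer{done: offer{ack: Z, ok: Z}, ack: select{data: Z, retry: Z}, more: select{done: Z, stop: Z, ack: end}}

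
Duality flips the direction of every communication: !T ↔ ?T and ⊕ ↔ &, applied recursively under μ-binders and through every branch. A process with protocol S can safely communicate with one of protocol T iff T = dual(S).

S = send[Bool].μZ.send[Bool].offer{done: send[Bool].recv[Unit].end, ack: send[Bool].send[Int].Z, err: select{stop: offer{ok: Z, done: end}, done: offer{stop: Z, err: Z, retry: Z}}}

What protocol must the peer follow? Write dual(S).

recv[Bool].μZ.recv[Bool].select{done: recv[Bool].send[Unit].end, ack: recv[Bool].recv[Int].Z, err: offer{stop: select{ok: Z, done: end}, done: select{stop: Z, err: Z, retry: Z}}}

send[Bool] → recv[Bool]
  μZ → μZ  (binder kept)
    send[Bool] → recv[Bool]
      offer{done,ack,err} → select{done,ack,err}  (external→internal)
        case done:
          send[Bool] → recv[Bool]
            recv[Unit] → send[Unit]
              end ↦ end
        case ack:
          send[Bool] → recv[Bool]
            send[Int] → recv[Int]
              Z ↦ Z
        case err:
          select{stop,done} → offer{stop,done}  (⊕→&)
            case stop:
              offer{ok,done} → select{ok,done}  (external→internal)
                case ok:
                  Z ↦ Z
                case done:
                  end ↦ end
            case done:
              offer{stop,err,retry} → select{stop,err,retry}  (external→internal)
                case stop:
                  Z ↦ Z
                case err:
                  Z ↦ Z
                case retry:
                  Z ↦ Z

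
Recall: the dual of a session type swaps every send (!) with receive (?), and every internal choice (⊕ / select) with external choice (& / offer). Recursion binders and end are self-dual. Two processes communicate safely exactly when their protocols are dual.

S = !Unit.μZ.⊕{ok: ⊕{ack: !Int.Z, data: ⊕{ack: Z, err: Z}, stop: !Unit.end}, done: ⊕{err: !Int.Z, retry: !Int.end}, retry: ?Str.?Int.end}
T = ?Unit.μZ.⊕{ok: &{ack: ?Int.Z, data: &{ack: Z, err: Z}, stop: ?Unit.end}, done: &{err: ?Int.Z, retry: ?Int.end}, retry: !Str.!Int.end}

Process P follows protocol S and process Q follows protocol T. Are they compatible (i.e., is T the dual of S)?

NO

!Unit ‖ ?Unit  ✓
  μZ ‖ μZ  ✓ (μ self-dual)
    ⊕{ok,done,retry} ‖ ⊕{ok,done,retry}  ✗ choice polarity not flipped — not dual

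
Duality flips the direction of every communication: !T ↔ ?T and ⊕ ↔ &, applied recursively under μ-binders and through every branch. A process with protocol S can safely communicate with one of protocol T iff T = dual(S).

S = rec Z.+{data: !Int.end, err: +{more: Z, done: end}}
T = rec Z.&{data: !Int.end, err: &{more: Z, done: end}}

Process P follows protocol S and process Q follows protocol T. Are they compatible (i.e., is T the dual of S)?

NO

rec Z ‖ rec Z  ok (μ self-dual)
  +{data,err} ‖ &{data,err}  ok labels match
    • data:
      !Int ‖ !Int  ✗ same direction on both sides — not dual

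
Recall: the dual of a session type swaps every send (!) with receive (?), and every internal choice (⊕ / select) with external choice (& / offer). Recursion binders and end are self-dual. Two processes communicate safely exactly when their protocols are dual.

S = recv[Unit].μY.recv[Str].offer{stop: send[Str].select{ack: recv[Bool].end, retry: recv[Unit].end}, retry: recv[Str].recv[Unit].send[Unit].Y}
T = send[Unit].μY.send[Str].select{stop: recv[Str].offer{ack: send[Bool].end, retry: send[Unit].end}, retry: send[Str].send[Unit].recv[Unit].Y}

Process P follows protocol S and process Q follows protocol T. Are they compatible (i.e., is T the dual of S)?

YES

recv[Unit] | send[Unit]  ✓
  μY | μY  ✓ (μ self-dual)
    recv[Str] | send[Str]  ✓
      offer{stop,retry} | select{stop,retry}  ✓ same labels
        • stop:
          send[Str] | recv[Str]  ✓
            select{ack,retry} | offer{ack,retry}  ✓ same labels
              • ack:
                recv[Bool] | send[Bool]  ✓
                  end | end  ✓
              • retry:
                recv[Unit] | send[Unit]  ✓
                  end | end  ✓
        • retry:
          recv[Str] | send[Str]  ✓
            recv[Unit] | send[Unit]  ✓
              send[Unit] | recv[Unit]  ✓
                Y | Y  ✓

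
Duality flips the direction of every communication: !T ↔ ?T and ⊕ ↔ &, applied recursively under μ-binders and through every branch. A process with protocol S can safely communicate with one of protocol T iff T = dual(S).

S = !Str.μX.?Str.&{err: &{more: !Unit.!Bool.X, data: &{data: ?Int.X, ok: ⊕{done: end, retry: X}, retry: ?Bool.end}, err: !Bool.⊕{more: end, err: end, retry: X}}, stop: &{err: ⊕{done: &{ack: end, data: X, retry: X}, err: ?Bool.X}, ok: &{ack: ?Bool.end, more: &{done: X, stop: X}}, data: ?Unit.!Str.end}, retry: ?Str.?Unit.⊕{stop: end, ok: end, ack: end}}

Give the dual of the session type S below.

!Str → ?Str
  μX → μX  (rec unchanged)
    ?Str → !Str
      &{err,stop,retry} → ⊕{err,stop,retry}  (external→internal)
        [err]
          &{more,data,err} → ⊕{more,data,err}  (external→internal)
            [more]
              !Unit → ?Unit
                !Bool → ?Bool
                  X self-dual
            [data]
              &{data,ok,retry} → ⊕{data,ok,retry}  (external→internal)
                [data]
                  ?Int → !Int
                    X self-dual
                [ok]
                  ⊕{done,retry} → &{done,retry}  (select→offer)
                    [done]
                      end self-dual
                    [retry]
                      X self-dual
                [retry]
                  ?Bool → !Bool
                    end self-dual
            [err]
              !Bool → ?Bool
                ⊕{more,err,retry} → &{more,err,retry}  (select→offer)
                  [more]
                    end self-dual
                  [err]
                    end self-dual
                  [retry]
                    X self-dual
        [stop]
          &{err,ok,data} → ⊕{err,ok,data}  (external→internal)
            [err]
              ⊕{done,err} → &{done,err}  (select→offer)
                [done]
                  &{ack,data,retry} → ⊕{ack,data,retry}  (external→internal)
                    [ack]
                      end self-dual
                    [data]
                      X self-dual
                    [retry]
                      X self-dual
                [err]
                  ?Bool → !Bool
                    X self-dual
            [ok]
              &{ack,more} → ⊕{ack,more}  (external→internal)
                [ack]
                  ?Bool → !Bool
                    end self-dual
                [more]
                  &{done,stop} → ⊕{done,stop}  (external→internal)
                    [done]
                      X self-dual
                    [stop]
                      X self-dual
            [data]
              ?Unit → !Unit
                !Str → ?Str
                  end self-dual
        [retry]
          ?Str → !Str
            ?Unit → !Unit
              ⊕{stop,ok,ack} → &{stop,ok,ack}  (select→offer)
                [stop]
                  end self-dual
                [ok]
                  end self-dual
                [ack]
                  end self-dual

?Str.μX.!Str.⊕{err: ⊕{more: ?Unit.?Bool.X, data: ⊕{data: !Int.X, ok: &{done: end, retry: X}, retry: !Bool.end}, err: ?Bool.&{more: end, err: end, retry: X}}, stop: ⊕{err: &{done: ⊕{ack: end, data: X, retry: X}, err: !Bool.X}, ok: ⊕{ack: !Bool.end, more: ⊕{done: X, stop: X}}, data: !Unit.?Str.end}, retry: !Str.!Unit.&{stop: end, ok: end, ack: end}}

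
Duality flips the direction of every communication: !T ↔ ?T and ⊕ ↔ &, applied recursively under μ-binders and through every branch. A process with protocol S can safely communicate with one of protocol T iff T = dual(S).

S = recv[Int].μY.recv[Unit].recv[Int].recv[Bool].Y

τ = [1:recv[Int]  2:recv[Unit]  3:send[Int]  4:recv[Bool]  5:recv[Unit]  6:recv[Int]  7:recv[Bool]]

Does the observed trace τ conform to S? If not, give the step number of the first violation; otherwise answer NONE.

[1] recv[Int]  ✓  state: μY.…
[2] recv[Unit]  ✓  state: recv[Int].recv[Bool].μY.…
[3] got send[Int], protocol expects recv[Int]  ✗

3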